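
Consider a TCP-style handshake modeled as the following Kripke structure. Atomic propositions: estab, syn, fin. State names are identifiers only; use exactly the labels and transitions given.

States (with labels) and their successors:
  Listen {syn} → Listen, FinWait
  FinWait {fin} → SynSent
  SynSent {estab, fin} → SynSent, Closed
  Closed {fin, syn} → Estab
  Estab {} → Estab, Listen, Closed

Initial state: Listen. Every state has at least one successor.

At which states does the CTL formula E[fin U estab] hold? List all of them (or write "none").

States satisfying fin: {FinWait, SynSent, Closed}.
States satisfying estab: {SynSent}.
States satisfying E[fin U estab]: {FinWait, SynSent}.

{FinWait, SynSent}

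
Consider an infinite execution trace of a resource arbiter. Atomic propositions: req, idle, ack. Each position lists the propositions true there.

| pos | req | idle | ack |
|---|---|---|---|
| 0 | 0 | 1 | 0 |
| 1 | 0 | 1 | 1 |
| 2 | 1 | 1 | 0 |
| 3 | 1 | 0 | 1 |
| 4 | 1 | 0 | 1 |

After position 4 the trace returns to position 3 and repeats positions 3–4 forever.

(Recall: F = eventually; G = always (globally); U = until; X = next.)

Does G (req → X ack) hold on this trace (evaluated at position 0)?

Holds

req → X ack holds at every position 0..4, and those are all positions ever visited, so G (req → X ack) holds.
Positions where req holds: 2, 3, 4.
Check X ack at each: 2→ok, 3→ok, 4→ok.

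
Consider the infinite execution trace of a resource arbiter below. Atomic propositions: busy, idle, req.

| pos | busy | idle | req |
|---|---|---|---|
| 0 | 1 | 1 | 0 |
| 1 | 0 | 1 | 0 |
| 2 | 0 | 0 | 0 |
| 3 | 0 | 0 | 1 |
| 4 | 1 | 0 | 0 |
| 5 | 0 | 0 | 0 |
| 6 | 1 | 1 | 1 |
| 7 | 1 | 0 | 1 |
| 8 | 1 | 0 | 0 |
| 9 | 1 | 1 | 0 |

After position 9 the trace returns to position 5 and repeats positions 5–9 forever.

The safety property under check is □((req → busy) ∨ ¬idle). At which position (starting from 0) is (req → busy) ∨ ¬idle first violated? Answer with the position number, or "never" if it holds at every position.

(req → busy) ∨ ¬idle holds at every position 0..9, and those are all the positions the trace ever visits, so the invariant □((req → busy) ∨ ¬idle) is never violated.

never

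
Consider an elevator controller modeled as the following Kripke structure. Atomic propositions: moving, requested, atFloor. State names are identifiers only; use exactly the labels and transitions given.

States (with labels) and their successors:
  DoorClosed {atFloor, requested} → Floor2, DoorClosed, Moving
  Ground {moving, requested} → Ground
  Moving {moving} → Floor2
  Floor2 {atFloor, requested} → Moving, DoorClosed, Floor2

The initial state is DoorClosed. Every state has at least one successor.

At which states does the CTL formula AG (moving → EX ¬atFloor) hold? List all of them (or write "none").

States satisfying moving → EX ¬atFloor: {DoorClosed, Ground, Floor2}.
States satisfying AG (moving → EX ¬atFloor): {Ground}.

{Ground}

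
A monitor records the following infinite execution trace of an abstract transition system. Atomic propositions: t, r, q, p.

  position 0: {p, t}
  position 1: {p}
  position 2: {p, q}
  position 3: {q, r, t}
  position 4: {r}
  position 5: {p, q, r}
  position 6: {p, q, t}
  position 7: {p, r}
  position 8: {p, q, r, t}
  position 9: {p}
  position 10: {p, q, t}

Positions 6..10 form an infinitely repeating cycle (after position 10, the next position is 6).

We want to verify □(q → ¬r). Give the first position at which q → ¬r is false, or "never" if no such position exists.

3

Check q → ¬r at each position in order: 0 ✓, 1 ✓, 2 ✓.
At position 3 the labels are {q, r, t}, so q → ¬r is false there. This is the first violation.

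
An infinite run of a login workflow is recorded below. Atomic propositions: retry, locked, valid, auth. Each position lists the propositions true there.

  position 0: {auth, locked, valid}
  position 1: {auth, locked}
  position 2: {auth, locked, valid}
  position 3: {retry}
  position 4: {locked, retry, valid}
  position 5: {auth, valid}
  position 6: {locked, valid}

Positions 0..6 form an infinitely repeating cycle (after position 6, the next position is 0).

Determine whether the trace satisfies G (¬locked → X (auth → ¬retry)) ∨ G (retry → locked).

Holds

¬locked → X (auth → ¬retry) holds at every position 0..6, and those are all positions ever visited, so G (¬locked → X (auth → ¬retry)) holds.
Positions where ¬locked holds: 3, 5.
Check X (auth → ¬retry) at each: 3→ok, 5→ok.
retry → locked must hold at every position from 0 onward. It fails at position 3, so G (retry → locked) is false.
Positions where retry holds: 3, 4.
Check locked at each: 3→fails, 4→ok.
At position 0: G (¬locked → X (auth → ¬retry)) is true; G (retry → locked) is false; so G (¬locked → X (auth → ¬retry)) ∨ G (retry → locked) is true.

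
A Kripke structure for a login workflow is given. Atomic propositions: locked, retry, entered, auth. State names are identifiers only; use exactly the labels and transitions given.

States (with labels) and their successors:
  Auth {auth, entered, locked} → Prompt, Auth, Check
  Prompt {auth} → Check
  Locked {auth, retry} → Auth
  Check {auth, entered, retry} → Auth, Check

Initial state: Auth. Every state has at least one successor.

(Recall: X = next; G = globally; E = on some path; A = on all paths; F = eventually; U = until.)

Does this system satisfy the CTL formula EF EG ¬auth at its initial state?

States satisfying EG ¬auth: ∅.
States satisfying EF EG ¬auth: ∅.
No suitable path/successor from Auth witnesses the formula.
Auth ∉ Sat(EF EG ¬auth).

Does not hold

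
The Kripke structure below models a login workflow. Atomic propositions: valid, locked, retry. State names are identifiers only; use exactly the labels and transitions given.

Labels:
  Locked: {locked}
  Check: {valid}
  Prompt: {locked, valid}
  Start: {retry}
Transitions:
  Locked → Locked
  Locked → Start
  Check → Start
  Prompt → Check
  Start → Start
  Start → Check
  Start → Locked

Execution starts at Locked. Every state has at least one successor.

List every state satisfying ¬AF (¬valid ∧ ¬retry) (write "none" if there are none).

States satisfying ¬valid ∧ ¬retry: {Locked}.
States satisfying AF (¬valid ∧ ¬retry): {Locked}.
States satisfying ¬AF (¬valid ∧ ¬retry): {Check, Prompt, Start}.

{Check, Prompt, Start}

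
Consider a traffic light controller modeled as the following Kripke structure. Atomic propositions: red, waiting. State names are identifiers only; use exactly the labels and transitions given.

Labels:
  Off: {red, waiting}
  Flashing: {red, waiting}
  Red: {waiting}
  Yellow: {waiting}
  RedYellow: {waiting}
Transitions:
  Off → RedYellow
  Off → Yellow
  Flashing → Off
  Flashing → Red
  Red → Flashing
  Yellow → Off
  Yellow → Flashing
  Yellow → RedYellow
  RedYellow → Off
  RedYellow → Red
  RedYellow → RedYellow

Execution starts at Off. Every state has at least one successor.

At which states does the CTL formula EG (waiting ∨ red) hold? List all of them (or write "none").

States satisfying waiting ∨ red: {Off, Flashing, Red, Yellow, RedYellow}.
States satisfying EG (waiting ∨ red): {Off, Flashing, Red, Yellow, RedYellow}.

{Off, Flashing, Red, Yellow, RedYellow}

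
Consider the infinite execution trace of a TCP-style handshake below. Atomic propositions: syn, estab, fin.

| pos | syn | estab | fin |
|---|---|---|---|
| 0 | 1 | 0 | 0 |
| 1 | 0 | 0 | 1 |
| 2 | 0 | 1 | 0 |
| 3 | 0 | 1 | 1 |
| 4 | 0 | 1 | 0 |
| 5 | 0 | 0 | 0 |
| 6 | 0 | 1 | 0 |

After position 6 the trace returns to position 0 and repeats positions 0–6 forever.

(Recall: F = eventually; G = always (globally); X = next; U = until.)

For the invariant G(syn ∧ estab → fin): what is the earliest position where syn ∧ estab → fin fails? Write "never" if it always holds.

never

syn ∧ estab → fin holds at every position 0..6, and those are all the positions the trace ever visits, so the invariant G(syn ∧ estab → fin) is never violated.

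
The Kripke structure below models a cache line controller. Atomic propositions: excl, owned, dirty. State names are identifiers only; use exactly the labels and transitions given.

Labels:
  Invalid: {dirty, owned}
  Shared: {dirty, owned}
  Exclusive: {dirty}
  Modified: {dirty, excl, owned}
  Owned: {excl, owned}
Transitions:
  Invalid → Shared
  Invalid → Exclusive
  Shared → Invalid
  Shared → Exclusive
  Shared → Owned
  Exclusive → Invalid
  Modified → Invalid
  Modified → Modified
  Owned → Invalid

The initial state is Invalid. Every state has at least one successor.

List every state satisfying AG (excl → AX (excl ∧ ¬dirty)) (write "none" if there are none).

States satisfying excl → AX (excl ∧ ¬dirty): {Invalid, Shared, Exclusive}.
States satisfying AG (excl → AX (excl ∧ ¬dirty)): ∅.

none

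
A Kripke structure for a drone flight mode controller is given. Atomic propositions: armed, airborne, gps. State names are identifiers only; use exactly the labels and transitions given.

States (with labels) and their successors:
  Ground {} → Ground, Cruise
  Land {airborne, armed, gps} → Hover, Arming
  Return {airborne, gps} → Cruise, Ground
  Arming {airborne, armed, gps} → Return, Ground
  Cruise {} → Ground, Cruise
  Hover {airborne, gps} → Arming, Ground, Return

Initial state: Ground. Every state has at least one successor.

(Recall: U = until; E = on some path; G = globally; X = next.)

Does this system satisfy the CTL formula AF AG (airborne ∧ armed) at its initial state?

States satisfying AG (airborne ∧ armed): ∅.
States satisfying AF AG (airborne ∧ armed): ∅.
There is a path from Ground along which AG (airborne ∧ armed) never holds.
Ground ∉ Sat(AF AG (airborne ∧ armed)).

Does not hold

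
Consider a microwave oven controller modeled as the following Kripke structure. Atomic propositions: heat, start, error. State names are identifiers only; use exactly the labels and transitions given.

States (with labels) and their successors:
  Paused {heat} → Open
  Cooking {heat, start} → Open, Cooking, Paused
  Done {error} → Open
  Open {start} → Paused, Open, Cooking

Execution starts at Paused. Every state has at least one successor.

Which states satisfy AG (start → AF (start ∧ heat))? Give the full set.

States satisfying start → AF (start ∧ heat): {Paused, Cooking, Done}.
States satisfying AG (start → AF (start ∧ heat)): ∅.

none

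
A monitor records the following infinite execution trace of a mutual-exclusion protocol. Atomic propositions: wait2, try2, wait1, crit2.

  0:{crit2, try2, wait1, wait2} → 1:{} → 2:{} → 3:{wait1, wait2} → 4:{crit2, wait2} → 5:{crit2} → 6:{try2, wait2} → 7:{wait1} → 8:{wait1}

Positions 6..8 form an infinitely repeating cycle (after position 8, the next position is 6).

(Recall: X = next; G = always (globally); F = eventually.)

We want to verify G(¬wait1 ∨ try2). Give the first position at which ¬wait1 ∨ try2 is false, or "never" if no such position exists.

3

Check ¬wait1 ∨ try2 at each position in order: 0 ✓, 1 ✓, 2 ✓.
At position 3 the labels are {wait1, wait2}, so ¬wait1 ∨ try2 is false there. This is the first violation.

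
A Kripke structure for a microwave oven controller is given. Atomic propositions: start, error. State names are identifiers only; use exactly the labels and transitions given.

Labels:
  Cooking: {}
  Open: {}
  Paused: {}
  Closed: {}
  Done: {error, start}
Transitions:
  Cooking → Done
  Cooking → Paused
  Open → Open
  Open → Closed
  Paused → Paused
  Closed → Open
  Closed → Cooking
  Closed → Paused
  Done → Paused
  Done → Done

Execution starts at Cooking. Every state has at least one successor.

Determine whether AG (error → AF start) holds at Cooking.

Yes

States satisfying error → AF start: {Cooking, Open, Paused, Closed, Done}.
States satisfying AG (error → AF start): {Cooking, Open, Paused, Closed, Done}.
Every state reachable from Cooking satisfies error → AF start.
Cooking ∈ Sat(AG (error → AF start)).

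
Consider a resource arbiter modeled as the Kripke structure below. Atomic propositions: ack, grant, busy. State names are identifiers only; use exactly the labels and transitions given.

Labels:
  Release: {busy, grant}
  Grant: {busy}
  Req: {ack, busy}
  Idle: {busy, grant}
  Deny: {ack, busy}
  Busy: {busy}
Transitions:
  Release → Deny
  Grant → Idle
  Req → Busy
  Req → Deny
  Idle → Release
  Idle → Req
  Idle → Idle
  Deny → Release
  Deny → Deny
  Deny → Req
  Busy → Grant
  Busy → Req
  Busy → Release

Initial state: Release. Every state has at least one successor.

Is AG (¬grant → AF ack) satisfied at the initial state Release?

Violated

States satisfying ¬grant → AF ack: {Release, Req, Idle, Deny}.
States satisfying AG (¬grant → AF ack): ∅.
Busy is reachable from Release and violates ¬grant → AF ack, so AG fails at Release.
Release ∉ Sat(AG (¬grant → AF ack)).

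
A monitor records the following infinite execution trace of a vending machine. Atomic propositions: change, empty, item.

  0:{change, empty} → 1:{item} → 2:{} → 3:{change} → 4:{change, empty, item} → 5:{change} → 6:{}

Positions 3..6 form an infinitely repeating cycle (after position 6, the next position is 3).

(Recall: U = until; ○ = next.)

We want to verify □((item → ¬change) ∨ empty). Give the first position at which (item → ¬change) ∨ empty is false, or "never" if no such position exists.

(item → ¬change) ∨ empty holds at every position 0..6, and those are all the positions the trace ever visits, so the invariant □((item → ¬change) ∨ empty) is never violated.

never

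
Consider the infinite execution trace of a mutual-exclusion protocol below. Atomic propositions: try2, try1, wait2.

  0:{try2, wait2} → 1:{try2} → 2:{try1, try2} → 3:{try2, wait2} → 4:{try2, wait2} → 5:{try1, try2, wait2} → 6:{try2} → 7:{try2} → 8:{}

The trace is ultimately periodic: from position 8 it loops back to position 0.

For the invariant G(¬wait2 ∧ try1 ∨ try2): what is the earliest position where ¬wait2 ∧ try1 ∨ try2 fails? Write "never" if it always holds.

Check ¬wait2 ∧ try1 ∨ try2 at each position in order: 0 ✓, 1 ✓, 2 ✓, 3 ✓, 4 ✓, 5 ✓, 6 ✓, 7 ✓.
At position 8 the labels are {}, so ¬wait2 ∧ try1 ∨ try2 is false there. This is the first violation.

8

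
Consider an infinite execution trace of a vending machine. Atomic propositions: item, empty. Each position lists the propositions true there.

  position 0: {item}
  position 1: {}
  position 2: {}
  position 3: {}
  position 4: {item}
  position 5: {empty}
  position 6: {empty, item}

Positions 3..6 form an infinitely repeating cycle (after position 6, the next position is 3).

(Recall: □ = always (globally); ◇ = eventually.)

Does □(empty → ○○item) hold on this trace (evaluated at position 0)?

Does not hold

empty → ○○item must hold at every position from 0 onward. It fails at position 5, so □(empty → ○○item) is false.
Positions where empty holds: 5, 6.
Check ○○item at each: 5→fails, 6→ok.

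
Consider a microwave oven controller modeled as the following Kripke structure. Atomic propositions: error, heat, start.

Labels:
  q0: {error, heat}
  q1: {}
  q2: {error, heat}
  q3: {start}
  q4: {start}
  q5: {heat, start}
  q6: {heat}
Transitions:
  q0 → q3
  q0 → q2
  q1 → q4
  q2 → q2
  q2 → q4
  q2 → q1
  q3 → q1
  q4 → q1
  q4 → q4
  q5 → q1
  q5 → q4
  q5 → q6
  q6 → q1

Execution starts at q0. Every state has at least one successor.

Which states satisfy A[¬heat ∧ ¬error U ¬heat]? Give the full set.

{q1, q3, q4}

States satisfying ¬heat ∧ ¬error: {q1, q3, q4}.
States satisfying ¬heat: {q1, q3, q4}.
States satisfying A[¬heat ∧ ¬error U ¬heat]: {q1, q3, q4}.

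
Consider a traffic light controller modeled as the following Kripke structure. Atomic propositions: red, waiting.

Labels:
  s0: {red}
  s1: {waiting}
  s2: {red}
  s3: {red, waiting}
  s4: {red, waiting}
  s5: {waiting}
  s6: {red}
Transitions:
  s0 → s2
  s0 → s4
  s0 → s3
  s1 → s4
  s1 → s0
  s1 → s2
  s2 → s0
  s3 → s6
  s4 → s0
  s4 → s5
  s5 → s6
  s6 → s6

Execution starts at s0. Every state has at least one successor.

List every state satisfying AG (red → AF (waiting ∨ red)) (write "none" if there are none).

States satisfying red → AF (waiting ∨ red): {s0, s1, s2, s3, s4, s5, s6}.
States satisfying AG (red → AF (waiting ∨ red)): {s0, s1, s2, s3, s4, s5, s6}.

{s0, s1, s2, s3, s4, s5, s6}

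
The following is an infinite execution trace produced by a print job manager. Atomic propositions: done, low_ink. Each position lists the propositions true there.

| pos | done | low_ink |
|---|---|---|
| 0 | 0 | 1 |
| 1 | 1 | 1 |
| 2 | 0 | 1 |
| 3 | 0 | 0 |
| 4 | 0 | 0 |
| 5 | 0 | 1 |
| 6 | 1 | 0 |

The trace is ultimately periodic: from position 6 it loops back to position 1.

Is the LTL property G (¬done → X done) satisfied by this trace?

No

¬done → X done must hold at every position from 0 onward. It fails at position 2, so G (¬done → X done) is false.
Positions where ¬done holds: 0, 2, 3, 4, 5.
Check X done at each: 0→ok, 2→fails, 3→fails, 4→fails, 5→ok.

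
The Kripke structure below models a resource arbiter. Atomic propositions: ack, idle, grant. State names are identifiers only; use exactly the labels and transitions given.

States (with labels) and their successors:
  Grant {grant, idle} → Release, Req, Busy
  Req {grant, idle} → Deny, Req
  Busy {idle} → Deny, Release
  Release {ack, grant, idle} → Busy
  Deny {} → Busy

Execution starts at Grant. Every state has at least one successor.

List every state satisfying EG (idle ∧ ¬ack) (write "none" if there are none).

{Grant, Req}

States satisfying idle ∧ ¬ack: {Grant, Req, Busy}.
States satisfying EG (idle ∧ ¬ack): {Grant, Req}.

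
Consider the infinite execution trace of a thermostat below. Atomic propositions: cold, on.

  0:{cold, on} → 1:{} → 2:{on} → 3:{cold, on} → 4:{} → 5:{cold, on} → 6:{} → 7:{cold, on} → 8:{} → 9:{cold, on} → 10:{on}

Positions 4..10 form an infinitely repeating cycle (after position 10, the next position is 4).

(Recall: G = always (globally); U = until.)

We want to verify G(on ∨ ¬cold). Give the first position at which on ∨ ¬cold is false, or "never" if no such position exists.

never

on ∨ ¬cold holds at every position 0..10, and those are all the positions the trace ever visits, so the invariant G(on ∨ ¬cold) is never violated.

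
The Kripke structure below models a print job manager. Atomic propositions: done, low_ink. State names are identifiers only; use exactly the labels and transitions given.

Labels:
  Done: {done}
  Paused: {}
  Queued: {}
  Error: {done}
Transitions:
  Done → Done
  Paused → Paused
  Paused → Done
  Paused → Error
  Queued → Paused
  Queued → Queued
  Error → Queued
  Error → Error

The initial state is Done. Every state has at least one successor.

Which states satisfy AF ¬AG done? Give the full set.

States satisfying ¬AG done: {Paused, Queued, Error}.
States satisfying AF ¬AG done: {Paused, Queued, Error}.

{Paused, Queued, Error}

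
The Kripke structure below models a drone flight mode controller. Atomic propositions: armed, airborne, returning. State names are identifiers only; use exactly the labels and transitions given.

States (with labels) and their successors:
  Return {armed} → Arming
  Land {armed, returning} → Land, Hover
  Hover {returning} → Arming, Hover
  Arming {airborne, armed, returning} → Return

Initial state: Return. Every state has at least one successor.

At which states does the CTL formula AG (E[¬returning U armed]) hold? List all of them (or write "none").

{Return, Arming}

States satisfying E[¬returning U armed]: {Return, Land, Arming}.
States satisfying AG (E[¬returning U armed]): {Return, Arming}.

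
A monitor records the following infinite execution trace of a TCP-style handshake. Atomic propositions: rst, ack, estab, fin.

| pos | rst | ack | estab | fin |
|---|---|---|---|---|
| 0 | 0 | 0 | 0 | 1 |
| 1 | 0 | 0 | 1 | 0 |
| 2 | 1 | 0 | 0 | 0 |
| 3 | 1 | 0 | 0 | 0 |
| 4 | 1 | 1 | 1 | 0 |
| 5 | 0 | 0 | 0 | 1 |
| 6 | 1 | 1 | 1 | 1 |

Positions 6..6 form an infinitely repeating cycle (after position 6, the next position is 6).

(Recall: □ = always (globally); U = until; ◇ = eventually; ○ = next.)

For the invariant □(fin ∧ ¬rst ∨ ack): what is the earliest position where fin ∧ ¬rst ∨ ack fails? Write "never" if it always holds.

1

Check fin ∧ ¬rst ∨ ack at each position in order: 0 ✓.
At position 1 the labels are {estab}, so fin ∧ ¬rst ∨ ack is false there. This is the first violation.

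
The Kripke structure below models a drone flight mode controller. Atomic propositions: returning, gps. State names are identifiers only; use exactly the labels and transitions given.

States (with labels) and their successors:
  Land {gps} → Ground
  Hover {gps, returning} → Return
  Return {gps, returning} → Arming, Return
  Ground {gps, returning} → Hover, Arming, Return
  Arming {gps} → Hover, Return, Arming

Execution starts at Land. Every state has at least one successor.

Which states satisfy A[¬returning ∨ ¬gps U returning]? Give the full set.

{Land, Hover, Return, Ground}

States satisfying ¬returning ∨ ¬gps: {Land, Arming}.
States satisfying returning: {Hover, Return, Ground}.
States satisfying A[¬returning ∨ ¬gps U returning]: {Land, Hover, Return, Ground}.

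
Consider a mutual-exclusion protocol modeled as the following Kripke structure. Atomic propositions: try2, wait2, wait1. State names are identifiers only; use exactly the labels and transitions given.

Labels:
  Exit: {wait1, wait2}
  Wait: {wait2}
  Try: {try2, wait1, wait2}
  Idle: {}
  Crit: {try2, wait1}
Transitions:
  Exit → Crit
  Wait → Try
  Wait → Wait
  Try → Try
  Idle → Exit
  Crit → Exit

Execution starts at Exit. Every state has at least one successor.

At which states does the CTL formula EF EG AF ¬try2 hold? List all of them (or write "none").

{Exit, Wait, Idle, Crit}

States satisfying EG AF ¬try2: {Exit, Wait, Idle, Crit}.
States satisfying EF EG AF ¬try2: {Exit, Wait, Idle, Crit}.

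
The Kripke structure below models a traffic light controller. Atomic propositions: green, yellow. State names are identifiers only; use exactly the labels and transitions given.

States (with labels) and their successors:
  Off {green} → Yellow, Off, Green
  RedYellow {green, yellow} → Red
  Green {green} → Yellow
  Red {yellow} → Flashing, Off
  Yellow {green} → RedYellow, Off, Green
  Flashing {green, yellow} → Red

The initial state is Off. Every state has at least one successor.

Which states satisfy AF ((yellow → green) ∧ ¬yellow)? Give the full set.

{Off, Green, Yellow}

States satisfying (yellow → green) ∧ ¬yellow: {Off, Green, Yellow}.
States satisfying AF ((yellow → green) ∧ ¬yellow): {Off, Green, Yellow}.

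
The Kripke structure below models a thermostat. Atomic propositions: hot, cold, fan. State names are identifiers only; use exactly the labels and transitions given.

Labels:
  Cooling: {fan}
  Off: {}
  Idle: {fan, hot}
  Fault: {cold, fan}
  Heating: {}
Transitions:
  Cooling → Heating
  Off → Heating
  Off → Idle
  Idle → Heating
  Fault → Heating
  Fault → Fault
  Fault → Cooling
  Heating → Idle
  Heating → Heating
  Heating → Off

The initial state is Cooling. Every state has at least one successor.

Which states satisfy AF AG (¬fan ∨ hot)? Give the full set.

States satisfying AG (¬fan ∨ hot): {Off, Idle, Heating}.
States satisfying AF AG (¬fan ∨ hot): {Cooling, Off, Idle, Heating}.

{Cooling, Off, Idle, Heating}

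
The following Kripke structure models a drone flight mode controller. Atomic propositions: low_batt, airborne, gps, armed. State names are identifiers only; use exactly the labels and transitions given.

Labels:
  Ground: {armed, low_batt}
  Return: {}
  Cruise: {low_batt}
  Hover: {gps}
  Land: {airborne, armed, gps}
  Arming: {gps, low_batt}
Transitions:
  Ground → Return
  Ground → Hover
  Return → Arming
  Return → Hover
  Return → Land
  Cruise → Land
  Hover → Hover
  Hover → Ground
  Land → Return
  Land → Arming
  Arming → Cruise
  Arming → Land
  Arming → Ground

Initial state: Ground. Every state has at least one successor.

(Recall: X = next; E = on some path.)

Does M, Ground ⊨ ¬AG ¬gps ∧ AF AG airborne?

Violated

States satisfying ¬gps: {Ground, Return, Cruise}.
States satisfying AG ¬gps: ∅.
States satisfying ¬AG ¬gps: {Ground, Return, Cruise, Hover, Land, Arming}.
States satisfying AG airborne: ∅.
States satisfying AF AG airborne: ∅.
States satisfying ¬AG ¬gps ∧ AF AG airborne: ∅.
Ground ∉ Sat(¬AG ¬gps ∧ AF AG airborne).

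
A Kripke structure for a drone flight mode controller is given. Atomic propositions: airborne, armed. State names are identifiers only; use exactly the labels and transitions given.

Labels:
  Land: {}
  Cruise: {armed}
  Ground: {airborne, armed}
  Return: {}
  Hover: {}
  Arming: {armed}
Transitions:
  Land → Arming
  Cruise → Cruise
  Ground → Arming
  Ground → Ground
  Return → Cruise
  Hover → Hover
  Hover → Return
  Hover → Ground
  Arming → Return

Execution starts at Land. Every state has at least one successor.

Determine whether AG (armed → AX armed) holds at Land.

Violated

States satisfying armed → AX armed: {Land, Cruise, Ground, Return, Hover}.
States satisfying AG (armed → AX armed): {Cruise, Return}.
Arming is reachable from Land and violates armed → AX armed, so AG fails at Land.
Land ∉ Sat(AG (armed → AX armed)).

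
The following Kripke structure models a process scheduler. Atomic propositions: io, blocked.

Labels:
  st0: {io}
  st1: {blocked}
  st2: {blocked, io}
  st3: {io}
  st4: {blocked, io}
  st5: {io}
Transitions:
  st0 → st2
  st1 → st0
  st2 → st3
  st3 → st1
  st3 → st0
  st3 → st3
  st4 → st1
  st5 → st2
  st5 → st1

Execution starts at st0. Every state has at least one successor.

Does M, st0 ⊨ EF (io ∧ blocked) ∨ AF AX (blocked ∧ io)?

Yes

States satisfying io ∧ blocked: {st2, st4}.
States satisfying EF (io ∧ blocked): {st0, st1, st2, st3, st4, st5}.
States satisfying AX (blocked ∧ io): {st0}.
States satisfying AF AX (blocked ∧ io): {st0, st1, st4}.
States satisfying EF (io ∧ blocked) ∨ AF AX (blocked ∧ io): {st0, st1, st2, st3, st4, st5}.
st0 ∈ Sat(EF (io ∧ blocked) ∨ AF AX (blocked ∧ io)).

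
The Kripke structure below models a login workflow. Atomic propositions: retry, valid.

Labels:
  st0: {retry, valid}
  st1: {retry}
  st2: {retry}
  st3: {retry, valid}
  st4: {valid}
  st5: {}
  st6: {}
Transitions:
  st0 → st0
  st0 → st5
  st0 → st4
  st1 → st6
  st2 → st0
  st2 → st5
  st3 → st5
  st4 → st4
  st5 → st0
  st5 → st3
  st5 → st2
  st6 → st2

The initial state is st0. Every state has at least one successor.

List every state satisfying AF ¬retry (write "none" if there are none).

{st1, st3, st4, st5, st6}

States satisfying ¬retry: {st4, st5, st6}.
States satisfying AF ¬retry: {st1, st3, st4, st5, st6}.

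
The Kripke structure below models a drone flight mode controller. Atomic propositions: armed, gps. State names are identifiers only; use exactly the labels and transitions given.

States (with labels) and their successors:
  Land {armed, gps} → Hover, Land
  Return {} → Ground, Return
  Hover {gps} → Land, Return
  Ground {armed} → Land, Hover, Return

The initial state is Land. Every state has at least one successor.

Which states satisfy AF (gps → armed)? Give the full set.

States satisfying gps → armed: {Land, Return, Ground}.
States satisfying AF (gps → armed): {Land, Return, Hover, Ground}.

{Land, Return, Hover, Ground}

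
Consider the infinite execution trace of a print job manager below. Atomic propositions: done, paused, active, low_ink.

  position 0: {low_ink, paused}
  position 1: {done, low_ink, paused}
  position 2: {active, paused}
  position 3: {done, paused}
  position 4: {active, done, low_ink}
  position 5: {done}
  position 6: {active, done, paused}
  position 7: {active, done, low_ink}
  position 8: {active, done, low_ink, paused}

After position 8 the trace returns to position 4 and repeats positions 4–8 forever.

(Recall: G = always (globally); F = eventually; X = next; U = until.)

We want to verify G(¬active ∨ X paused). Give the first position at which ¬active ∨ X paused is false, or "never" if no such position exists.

4

Check ¬active ∨ X paused at each position in order: 0 ✓, 1 ✓, 2 ✓, 3 ✓.
At position 4 the labels are {active, done, low_ink} and the next position 5 has {done}, so ¬active ∨ X paused is false there. This is the first violation.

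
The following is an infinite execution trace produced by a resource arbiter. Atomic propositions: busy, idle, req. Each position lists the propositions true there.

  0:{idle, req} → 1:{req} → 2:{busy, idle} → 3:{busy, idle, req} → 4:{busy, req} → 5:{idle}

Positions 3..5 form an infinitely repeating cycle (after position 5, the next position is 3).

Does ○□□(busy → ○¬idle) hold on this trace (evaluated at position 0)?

Does not hold

The position after 0 is 1; □□(busy → ○¬idle) is false there.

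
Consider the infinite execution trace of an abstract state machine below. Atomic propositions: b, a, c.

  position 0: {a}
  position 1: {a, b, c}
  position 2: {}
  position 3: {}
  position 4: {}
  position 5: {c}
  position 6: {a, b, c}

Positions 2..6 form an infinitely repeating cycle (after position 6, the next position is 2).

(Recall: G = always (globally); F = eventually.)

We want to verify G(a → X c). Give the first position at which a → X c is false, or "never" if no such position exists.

1

Check a → X c at each position in order: 0 ✓.
At position 1 the labels are {a, b, c} and the next position 2 has {}, so a → X c is false there. This is the first violation.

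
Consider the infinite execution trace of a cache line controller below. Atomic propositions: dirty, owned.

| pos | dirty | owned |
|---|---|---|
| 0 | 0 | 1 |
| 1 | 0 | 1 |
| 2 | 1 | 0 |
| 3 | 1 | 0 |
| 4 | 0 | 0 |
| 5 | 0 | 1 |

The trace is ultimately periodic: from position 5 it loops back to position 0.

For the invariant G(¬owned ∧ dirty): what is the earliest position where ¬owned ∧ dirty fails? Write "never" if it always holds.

At position 0 the labels are {owned}, so ¬owned ∧ dirty is false there. This is the first violation.

0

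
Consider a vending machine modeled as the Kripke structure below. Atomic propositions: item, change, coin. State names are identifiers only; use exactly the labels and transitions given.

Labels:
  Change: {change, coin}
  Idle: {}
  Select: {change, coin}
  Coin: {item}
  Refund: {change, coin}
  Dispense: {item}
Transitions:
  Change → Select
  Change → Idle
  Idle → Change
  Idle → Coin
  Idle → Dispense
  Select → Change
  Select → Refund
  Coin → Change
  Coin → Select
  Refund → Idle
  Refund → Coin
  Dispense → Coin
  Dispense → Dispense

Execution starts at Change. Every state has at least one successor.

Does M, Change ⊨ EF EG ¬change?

Yes

States satisfying EG ¬change: {Idle, Dispense}.
States satisfying EF EG ¬change: {Change, Idle, Select, Coin, Refund, Dispense}.
Some path from Change reaches a state where EG ¬change holds.
Change ∈ Sat(EF EG ¬change).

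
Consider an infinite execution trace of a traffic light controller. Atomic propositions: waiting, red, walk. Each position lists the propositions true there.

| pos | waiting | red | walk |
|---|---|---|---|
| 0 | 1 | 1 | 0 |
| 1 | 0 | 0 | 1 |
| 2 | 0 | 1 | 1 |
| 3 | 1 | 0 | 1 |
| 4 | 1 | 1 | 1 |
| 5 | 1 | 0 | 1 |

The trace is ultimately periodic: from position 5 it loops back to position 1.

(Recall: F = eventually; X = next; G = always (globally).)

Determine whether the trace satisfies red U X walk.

Walking from position 0: X walk first holds at position 0, and red holds at every earlier position along the way, so red U X walk holds.

Yes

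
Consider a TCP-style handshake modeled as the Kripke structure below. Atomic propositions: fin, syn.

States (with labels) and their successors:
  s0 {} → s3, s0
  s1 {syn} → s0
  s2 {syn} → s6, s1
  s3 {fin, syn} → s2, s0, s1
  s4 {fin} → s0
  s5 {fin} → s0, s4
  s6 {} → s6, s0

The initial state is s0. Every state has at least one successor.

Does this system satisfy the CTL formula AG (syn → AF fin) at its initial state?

Does not hold

States satisfying syn → AF fin: {s0, s3, s4, s5, s6}.
States satisfying AG (syn → AF fin): ∅.
s1 is reachable from s0 and violates syn → AF fin, so AG fails at s0.
s0 ∉ Sat(AG (syn → AF fin)).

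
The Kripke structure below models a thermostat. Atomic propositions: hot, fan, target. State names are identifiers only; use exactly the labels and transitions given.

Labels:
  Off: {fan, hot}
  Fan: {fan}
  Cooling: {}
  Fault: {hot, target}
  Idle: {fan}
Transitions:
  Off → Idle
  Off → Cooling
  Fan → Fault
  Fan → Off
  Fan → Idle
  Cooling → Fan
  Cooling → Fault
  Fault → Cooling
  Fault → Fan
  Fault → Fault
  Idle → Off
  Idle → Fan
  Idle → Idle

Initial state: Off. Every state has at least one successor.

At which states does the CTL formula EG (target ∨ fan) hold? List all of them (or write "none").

States satisfying target ∨ fan: {Off, Fan, Fault, Idle}.
States satisfying EG (target ∨ fan): {Off, Fan, Fault, Idle}.

{Off, Fan, Fault, Idle}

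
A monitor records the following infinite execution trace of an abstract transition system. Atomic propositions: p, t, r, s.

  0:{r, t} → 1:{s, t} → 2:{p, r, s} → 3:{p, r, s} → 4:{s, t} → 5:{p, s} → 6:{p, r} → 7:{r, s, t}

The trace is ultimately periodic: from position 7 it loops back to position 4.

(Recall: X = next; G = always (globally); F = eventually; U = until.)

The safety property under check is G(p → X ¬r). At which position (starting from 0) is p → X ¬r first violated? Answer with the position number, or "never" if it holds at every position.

Check p → X ¬r at each position in order: 0 ✓, 1 ✓.
At position 2 the labels are {p, r, s} and the next position 3 has {p, r, s}, so p → X ¬r is false there. This is the first violation.

2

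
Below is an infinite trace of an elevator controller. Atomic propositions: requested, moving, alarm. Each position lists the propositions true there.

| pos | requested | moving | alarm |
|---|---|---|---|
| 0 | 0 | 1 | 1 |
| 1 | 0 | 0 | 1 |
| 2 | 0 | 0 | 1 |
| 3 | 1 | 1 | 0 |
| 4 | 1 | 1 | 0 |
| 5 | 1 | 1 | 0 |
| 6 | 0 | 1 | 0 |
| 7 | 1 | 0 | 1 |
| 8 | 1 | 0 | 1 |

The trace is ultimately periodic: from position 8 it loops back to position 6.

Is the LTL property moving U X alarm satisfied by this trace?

Yes

Walking from position 0: X alarm first holds at position 0, and moving holds at every earlier position along the way, so moving U X alarm holds.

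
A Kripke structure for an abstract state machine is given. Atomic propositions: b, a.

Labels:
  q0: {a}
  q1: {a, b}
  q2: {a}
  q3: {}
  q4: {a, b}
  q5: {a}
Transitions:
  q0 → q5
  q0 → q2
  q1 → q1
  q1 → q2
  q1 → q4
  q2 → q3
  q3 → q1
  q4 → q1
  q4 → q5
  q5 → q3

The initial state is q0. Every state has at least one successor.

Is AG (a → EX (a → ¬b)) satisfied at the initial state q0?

States satisfying a → EX (a → ¬b): {q0, q1, q2, q3, q4, q5}.
States satisfying AG (a → EX (a → ¬b)): {q0, q1, q2, q3, q4, q5}.
Every state reachable from q0 satisfies a → EX (a → ¬b).
q0 ∈ Sat(AG (a → EX (a → ¬b))).

Satisfied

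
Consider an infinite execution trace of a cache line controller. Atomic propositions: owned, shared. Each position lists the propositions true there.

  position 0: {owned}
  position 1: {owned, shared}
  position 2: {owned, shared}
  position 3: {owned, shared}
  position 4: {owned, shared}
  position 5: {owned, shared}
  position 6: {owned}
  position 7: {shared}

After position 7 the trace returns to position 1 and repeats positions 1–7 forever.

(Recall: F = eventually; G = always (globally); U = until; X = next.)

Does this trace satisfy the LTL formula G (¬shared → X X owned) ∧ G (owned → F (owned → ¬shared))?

¬shared → X X owned holds at every position 0..7, and those are all positions ever visited, so G (¬shared → X X owned) holds.
Positions where ¬shared holds: 0, 6.
Check X X owned at each: 0→ok, 6→ok.
owned → F (owned → ¬shared) holds at every position 0..7, and those are all positions ever visited, so G (owned → F (owned → ¬shared)) holds.
Positions where owned holds: 0, 1, 2, 3, 4, 5, 6.
Check F (owned → ¬shared) at each: 0→ok, 1→ok, 2→ok, 3→ok, 4→ok, 5→ok, 6→ok.
At position 0: G (¬shared → X X owned) is true; G (owned → F (owned → ¬shared)) is true; so G (¬shared → X X owned) ∧ G (owned → F (owned → ¬shared)) is true.

Holds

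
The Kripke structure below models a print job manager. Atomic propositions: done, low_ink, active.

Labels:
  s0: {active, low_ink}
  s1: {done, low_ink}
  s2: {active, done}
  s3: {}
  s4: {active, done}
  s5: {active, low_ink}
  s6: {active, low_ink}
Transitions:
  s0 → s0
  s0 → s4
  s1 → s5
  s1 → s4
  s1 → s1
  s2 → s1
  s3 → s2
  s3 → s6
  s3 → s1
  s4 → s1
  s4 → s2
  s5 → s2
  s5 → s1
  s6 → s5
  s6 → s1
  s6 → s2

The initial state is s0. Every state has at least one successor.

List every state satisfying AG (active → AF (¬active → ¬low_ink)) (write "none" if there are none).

States satisfying active → AF (¬active → ¬low_ink): {s0, s1, s2, s3, s4, s5, s6}.
States satisfying AG (active → AF (¬active → ¬low_ink)): {s0, s1, s2, s3, s4, s5, s6}.

{s0, s1, s2, s3, s4, s5, s6}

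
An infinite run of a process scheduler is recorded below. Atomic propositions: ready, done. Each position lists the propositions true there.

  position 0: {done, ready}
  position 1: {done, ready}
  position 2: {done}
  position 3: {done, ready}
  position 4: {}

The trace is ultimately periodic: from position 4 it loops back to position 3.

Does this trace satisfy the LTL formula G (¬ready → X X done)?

¬ready → X X done must hold at every position from 0 onward. It fails at position 2, so G (¬ready → X X done) is false.
Positions where ¬ready holds: 2, 4.
Check X X done at each: 2→fails, 4→fails.

No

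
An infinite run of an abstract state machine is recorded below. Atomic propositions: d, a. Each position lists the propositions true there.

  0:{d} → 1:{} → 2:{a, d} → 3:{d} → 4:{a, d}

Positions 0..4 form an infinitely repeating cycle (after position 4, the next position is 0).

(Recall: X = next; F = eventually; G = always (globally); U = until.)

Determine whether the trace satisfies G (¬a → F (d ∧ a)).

¬a → F (d ∧ a) holds at every position 0..4, and those are all positions ever visited, so G (¬a → F (d ∧ a)) holds.
Positions where ¬a holds: 0, 1, 3.
Check F (d ∧ a) at each: 0→ok, 1→ok, 3→ok.

Holds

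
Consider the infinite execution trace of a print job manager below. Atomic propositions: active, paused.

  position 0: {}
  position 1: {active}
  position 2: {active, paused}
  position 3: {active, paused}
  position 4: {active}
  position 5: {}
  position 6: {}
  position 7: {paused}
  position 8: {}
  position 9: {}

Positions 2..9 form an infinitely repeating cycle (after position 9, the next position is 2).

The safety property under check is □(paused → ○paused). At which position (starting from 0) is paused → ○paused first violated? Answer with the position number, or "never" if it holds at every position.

3

Check paused → ○paused at each position in order: 0 ✓, 1 ✓, 2 ✓.
At position 3 the labels are {active, paused} and the next position 4 has {active}, so paused → ○paused is false there. This is the first violation.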